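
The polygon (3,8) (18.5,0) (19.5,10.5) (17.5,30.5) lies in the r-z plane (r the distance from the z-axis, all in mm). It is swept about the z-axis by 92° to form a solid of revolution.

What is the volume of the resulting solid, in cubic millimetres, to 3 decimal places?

Volume = 5459.591 mm³

Profile (r,z), 4 vertices: (3,8) (18.5,0) (19.5,10.5) (17.5,30.5)
edge 0: (3,8)→(18.5,0)  cross = 3·0 − 18.5·8 = -148.0000; (r_i+r_j)·cross = 21.5·-148.0000 = -3182.0000
edge 1: (18.5,0)→(19.5,10.5)  cross = 18.5·10.5 − 19.5·0 = 194.2500; (r_i+r_j)·cross = 38·194.2500 = 7381.5000
edge 2: (19.5,10.5)→(17.5,30.5)  cross = 19.5·30.5 − 17.5·10.5 = 411.0000; (r_i+r_j)·cross = 37·411.0000 = 15207.0000
edge 3: (17.5,30.5)→(3,8)  cross = 17.5·8 − 3·30.5 = 48.5000; (r_i+r_j)·cross = 20.5·48.5000 = 994.2500
Σcross = 505.7500 → A = |Σcross|/2 = 252.8750 mm²
Σ(r_i+r_j)·cross = 20400.7500 → first moment M = |Σ|/6 = 3400.1250
R_c = M/A = 3400.1250/252.8750 = 13.4459 mm
θ = 92° = 1.605703 rad
V = θ·R_c·A = 1.605703·13.4459·252.8750 = 5459.591 mm³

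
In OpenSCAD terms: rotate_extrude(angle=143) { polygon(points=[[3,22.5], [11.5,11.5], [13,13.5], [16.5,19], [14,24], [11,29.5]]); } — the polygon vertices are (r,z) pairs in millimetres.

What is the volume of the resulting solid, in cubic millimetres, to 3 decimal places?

Volume = 3128.355 mm³

Profile (r,z), 6 vertices: (3,22.5) (11.5,11.5) (13,13.5) (16.5,19) (14,24) (11,29.5)
edge 0: (3,22.5)→(11.5,11.5)  cross = 3·11.5 − 11.5·22.5 = -224.2500; (r_i+r_j)·cross = 14.5·-224.2500 = -3251.6250
edge 1: (11.5,11.5)→(13,13.5)  cross = 11.5·13.5 − 13·11.5 = 5.7500; (r_i+r_j)·cross = 24.5·5.7500 = 140.8750
edge 2: (13,13.5)→(16.5,19)  cross = 13·19 − 16.5·13.5 = 24.2500; (r_i+r_j)·cross = 29.5·24.2500 = 715.3750
edge 3: (16.5,19)→(14,24)  cross = 16.5·24 − 14·19 = 130.0000; (r_i+r_j)·cross = 30.5·130.0000 = 3965.0000
edge 4: (14,24)→(11,29.5)  cross = 14·29.5 − 11·24 = 149.0000; (r_i+r_j)·cross = 25·149.0000 = 3725.0000
edge 5: (11,29.5)→(3,22.5)  cross = 11·22.5 − 3·29.5 = 159.0000; (r_i+r_j)·cross = 14·159.0000 = 2226.0000
Σcross = 243.7500 → A = |Σcross|/2 = 121.8750 mm²
Σ(r_i+r_j)·cross = 7520.6250 → first moment M = |Σ|/6 = 1253.4375
R_c = M/A = 1253.4375/121.8750 = 10.2846 mm
θ = 143° = 2.495821 rad
V = θ·R_c·A = 2.495821·10.2846·121.8750 = 3128.355 mm³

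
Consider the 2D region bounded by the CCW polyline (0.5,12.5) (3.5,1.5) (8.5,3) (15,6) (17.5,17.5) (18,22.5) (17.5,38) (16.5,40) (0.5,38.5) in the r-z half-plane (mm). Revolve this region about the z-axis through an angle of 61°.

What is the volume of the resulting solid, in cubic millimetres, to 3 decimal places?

Volume = 5516.400 mm³

Profile (r,z), 9 vertices: (0.5,12.5) (3.5,1.5) (8.5,3) (15,6) (17.5,17.5) (18,22.5) (17.5,38) (16.5,40) (0.5,38.5)
edge 0: (0.5,12.5)→(3.5,1.5)  cross = 0.5·1.5 − 3.5·12.5 = -43.0000; (r_i+r_j)·cross = 4·-43.0000 = -172.0000
edge 1: (3.5,1.5)→(8.5,3)  cross = 3.5·3 − 8.5·1.5 = -2.2500; (r_i+r_j)·cross = 12·-2.2500 = -27.0000
edge 2: (8.5,3)→(15,6)  cross = 8.5·6 − 15·3 = 6.0000; (r_i+r_j)·cross = 23.5·6.0000 = 141.0000
edge 3: (15,6)→(17.5,17.5)  cross = 15·17.5 − 17.5·6 = 157.5000; (r_i+r_j)·cross = 32.5·157.5000 = 5118.7500
edge 4: (17.5,17.5)→(18,22.5)  cross = 17.5·22.5 − 18·17.5 = 78.7500; (r_i+r_j)·cross = 35.5·78.7500 = 2795.6250
edge 5: (18,22.5)→(17.5,38)  cross = 18·38 − 17.5·22.5 = 290.2500; (r_i+r_j)·cross = 35.5·290.2500 = 10303.8750
edge 6: (17.5,38)→(16.5,40)  cross = 17.5·40 − 16.5·38 = 73.0000; (r_i+r_j)·cross = 34·73.0000 = 2482.0000
edge 7: (16.5,40)→(0.5,38.5)  cross = 16.5·38.5 − 0.5·40 = 615.2500; (r_i+r_j)·cross = 17·615.2500 = 10459.2500
edge 8: (0.5,38.5)→(0.5,12.5)  cross = 0.5·12.5 − 0.5·38.5 = -13.0000; (r_i+r_j)·cross = 1·-13.0000 = -13.0000
Σcross = 1162.5000 → A = |Σcross|/2 = 581.2500 mm²
Σ(r_i+r_j)·cross = 31088.5000 → first moment M = |Σ|/6 = 5181.4167
R_c = M/A = 5181.4167/581.2500 = 8.9143 mm
θ = 61° = 1.064651 rad
V = θ·R_c·A = 1.064651·8.9143·581.2500 = 5516.400 mm³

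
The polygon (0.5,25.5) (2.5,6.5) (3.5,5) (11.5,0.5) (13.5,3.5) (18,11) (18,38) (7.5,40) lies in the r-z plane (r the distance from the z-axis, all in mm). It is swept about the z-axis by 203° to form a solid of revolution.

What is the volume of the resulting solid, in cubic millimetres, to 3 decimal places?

Profile (r,z), 8 vertices: (0.5,25.5) (2.5,6.5) (3.5,5) (11.5,0.5) (13.5,3.5) (18,11) (18,38) (7.5,40)
edge 0: (0.5,25.5)→(2.5,6.5)  cross = 0.5·6.5 − 2.5·25.5 = -60.5000; (r_i+r_j)·cross = 3·-60.5000 = -181.5000
edge 1: (2.5,6.5)→(3.5,5)  cross = 2.5·5 − 3.5·6.5 = -10.2500; (r_i+r_j)·cross = 6·-10.2500 = -61.5000
edge 2: (3.5,5)→(11.5,0.5)  cross = 3.5·0.5 − 11.5·5 = -55.7500; (r_i+r_j)·cross = 15·-55.7500 = -836.2500
edge 3: (11.5,0.5)→(13.5,3.5)  cross = 11.5·3.5 − 13.5·0.5 = 33.5000; (r_i+r_j)·cross = 25·33.5000 = 837.5000
edge 4: (13.5,3.5)→(18,11)  cross = 13.5·11 − 18·3.5 = 85.5000; (r_i+r_j)·cross = 31.5·85.5000 = 2693.2500
edge 5: (18,11)→(18,38)  cross = 18·38 − 18·11 = 486.0000; (r_i+r_j)·cross = 36·486.0000 = 17496.0000
edge 6: (18,38)→(7.5,40)  cross = 18·40 − 7.5·38 = 435.0000; (r_i+r_j)·cross = 25.5·435.0000 = 11092.5000
edge 7: (7.5,40)→(0.5,25.5)  cross = 7.5·25.5 − 0.5·40 = 171.2500; (r_i+r_j)·cross = 8·171.2500 = 1370.0000
Σcross = 1084.7500 → A = |Σcross|/2 = 542.3750 mm²
Σ(r_i+r_j)·cross = 32410.0000 → first moment M = |Σ|/6 = 5401.6667
R_c = M/A = 5401.6667/542.3750 = 9.9593 mm
θ = 203° = 3.543018 rad
V = θ·R_c·A = 3.543018·9.9593·542.3750 = 19138.204 mm³

Volume = 19138.204 mm³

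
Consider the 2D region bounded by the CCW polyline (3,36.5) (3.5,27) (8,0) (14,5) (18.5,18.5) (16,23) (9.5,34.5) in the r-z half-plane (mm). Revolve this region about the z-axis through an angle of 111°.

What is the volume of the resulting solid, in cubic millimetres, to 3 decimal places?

Volume = 6301.441 mm³

Profile (r,z), 7 vertices: (3,36.5) (3.5,27) (8,0) (14,5) (18.5,18.5) (16,23) (9.5,34.5)
edge 0: (3,36.5)→(3.5,27)  cross = 3·27 − 3.5·36.5 = -46.7500; (r_i+r_j)·cross = 6.5·-46.7500 = -303.8750
edge 1: (3.5,27)→(8,0)  cross = 3.5·0 − 8·27 = -216.0000; (r_i+r_j)·cross = 11.5·-216.0000 = -2484.0000
edge 2: (8,0)→(14,5)  cross = 8·5 − 14·0 = 40.0000; (r_i+r_j)·cross = 22·40.0000 = 880.0000
edge 3: (14,5)→(18.5,18.5)  cross = 14·18.5 − 18.5·5 = 166.5000; (r_i+r_j)·cross = 32.5·166.5000 = 5411.2500
edge 4: (18.5,18.5)→(16,23)  cross = 18.5·23 − 16·18.5 = 129.5000; (r_i+r_j)·cross = 34.5·129.5000 = 4467.7500
edge 5: (16,23)→(9.5,34.5)  cross = 16·34.5 − 9.5·23 = 333.5000; (r_i+r_j)·cross = 25.5·333.5000 = 8504.2500
edge 6: (9.5,34.5)→(3,36.5)  cross = 9.5·36.5 − 3·34.5 = 243.2500; (r_i+r_j)·cross = 12.5·243.2500 = 3040.6250
Σcross = 650.0000 → A = |Σcross|/2 = 325.0000 mm²
Σ(r_i+r_j)·cross = 19516.0000 → first moment M = |Σ|/6 = 3252.6667
R_c = M/A = 3252.6667/325.0000 = 10.0082 mm
θ = 111° = 1.937315 rad
V = θ·R_c·A = 1.937315·10.0082·325.0000 = 6301.441 mm³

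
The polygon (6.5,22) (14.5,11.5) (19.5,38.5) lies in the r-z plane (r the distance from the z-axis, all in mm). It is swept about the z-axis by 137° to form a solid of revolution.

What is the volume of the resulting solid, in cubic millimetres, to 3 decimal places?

Volume = 4333.572 mm³

Profile (r,z), 3 vertices: (6.5,22) (14.5,11.5) (19.5,38.5)
edge 0: (6.5,22)→(14.5,11.5)  cross = 6.5·11.5 − 14.5·22 = -244.2500; (r_i+r_j)·cross = 21·-244.2500 = -5129.2500
edge 1: (14.5,11.5)→(19.5,38.5)  cross = 14.5·38.5 − 19.5·11.5 = 334.0000; (r_i+r_j)·cross = 34·334.0000 = 11356.0000
edge 2: (19.5,38.5)→(6.5,22)  cross = 19.5·22 − 6.5·38.5 = 178.7500; (r_i+r_j)·cross = 26·178.7500 = 4647.5000
Σcross = 268.5000 → A = |Σcross|/2 = 134.2500 mm²
Σ(r_i+r_j)·cross = 10874.2500 → first moment M = |Σ|/6 = 1812.3750
R_c = M/A = 1812.3750/134.2500 = 13.5000 mm
θ = 137° = 2.391101 rad
V = θ·R_c·A = 2.391101·13.5000·134.2500 = 4333.572 mm³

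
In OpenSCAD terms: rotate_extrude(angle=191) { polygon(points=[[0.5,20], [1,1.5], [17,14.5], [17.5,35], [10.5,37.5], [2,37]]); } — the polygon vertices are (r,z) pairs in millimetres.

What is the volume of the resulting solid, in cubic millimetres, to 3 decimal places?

Profile (r,z), 6 vertices: (0.5,20) (1,1.5) (17,14.5) (17.5,35) (10.5,37.5) (2,37)
edge 0: (0.5,20)→(1,1.5)  cross = 0.5·1.5 − 1·20 = -19.2500; (r_i+r_j)·cross = 1.5·-19.2500 = -28.8750
edge 1: (1,1.5)→(17,14.5)  cross = 1·14.5 − 17·1.5 = -11.0000; (r_i+r_j)·cross = 18·-11.0000 = -198.0000
edge 2: (17,14.5)→(17.5,35)  cross = 17·35 − 17.5·14.5 = 341.2500; (r_i+r_j)·cross = 34.5·341.2500 = 11773.1250
edge 3: (17.5,35)→(10.5,37.5)  cross = 17.5·37.5 − 10.5·35 = 288.7500; (r_i+r_j)·cross = 28·288.7500 = 8085.0000
edge 4: (10.5,37.5)→(2,37)  cross = 10.5·37 − 2·37.5 = 313.5000; (r_i+r_j)·cross = 12.5·313.5000 = 3918.7500
edge 5: (2,37)→(0.5,20)  cross = 2·20 − 0.5·37 = 21.5000; (r_i+r_j)·cross = 2.5·21.5000 = 53.7500
Σcross = 934.7500 → A = |Σcross|/2 = 467.3750 mm²
Σ(r_i+r_j)·cross = 23603.7500 → first moment M = |Σ|/6 = 3933.9583
R_c = M/A = 3933.9583/467.3750 = 8.4171 mm
θ = 191° = 3.333579 rad
V = θ·R_c·A = 3.333579·8.4171·467.3750 = 13114.160 mm³

Volume = 13114.160 mm³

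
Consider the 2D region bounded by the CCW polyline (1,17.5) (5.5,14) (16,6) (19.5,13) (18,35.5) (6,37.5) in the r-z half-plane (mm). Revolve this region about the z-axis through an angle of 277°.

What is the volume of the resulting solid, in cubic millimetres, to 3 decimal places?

Volume = 22024.855 mm³

Profile (r,z), 6 vertices: (1,17.5) (5.5,14) (16,6) (19.5,13) (18,35.5) (6,37.5)
edge 0: (1,17.5)→(5.5,14)  cross = 1·14 − 5.5·17.5 = -82.2500; (r_i+r_j)·cross = 6.5·-82.2500 = -534.6250
edge 1: (5.5,14)→(16,6)  cross = 5.5·6 − 16·14 = -191.0000; (r_i+r_j)·cross = 21.5·-191.0000 = -4106.5000
edge 2: (16,6)→(19.5,13)  cross = 16·13 − 19.5·6 = 91.0000; (r_i+r_j)·cross = 35.5·91.0000 = 3230.5000
edge 3: (19.5,13)→(18,35.5)  cross = 19.5·35.5 − 18·13 = 458.2500; (r_i+r_j)·cross = 37.5·458.2500 = 17184.3750
edge 4: (18,35.5)→(6,37.5)  cross = 18·37.5 − 6·35.5 = 462.0000; (r_i+r_j)·cross = 24·462.0000 = 11088.0000
edge 5: (6,37.5)→(1,17.5)  cross = 6·17.5 − 1·37.5 = 67.5000; (r_i+r_j)·cross = 7·67.5000 = 472.5000
Σcross = 805.5000 → A = |Σcross|/2 = 402.7500 mm²
Σ(r_i+r_j)·cross = 27334.2500 → first moment M = |Σ|/6 = 4555.7083
R_c = M/A = 4555.7083/402.7500 = 11.3115 mm
θ = 277° = 4.834562 rad
V = θ·R_c·A = 4.834562·11.3115·402.7500 = 22024.855 mm³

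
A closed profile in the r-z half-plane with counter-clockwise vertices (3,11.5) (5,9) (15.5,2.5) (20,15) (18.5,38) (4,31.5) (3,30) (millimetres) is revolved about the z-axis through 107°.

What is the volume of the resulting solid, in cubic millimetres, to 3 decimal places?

Volume = 9880.605 mm³

Profile (r,z), 7 vertices: (3,11.5) (5,9) (15.5,2.5) (20,15) (18.5,38) (4,31.5) (3,30)
edge 0: (3,11.5)→(5,9)  cross = 3·9 − 5·11.5 = -30.5000; (r_i+r_j)·cross = 8·-30.5000 = -244.0000
edge 1: (5,9)→(15.5,2.5)  cross = 5·2.5 − 15.5·9 = -127.0000; (r_i+r_j)·cross = 20.5·-127.0000 = -2603.5000
edge 2: (15.5,2.5)→(20,15)  cross = 15.5·15 − 20·2.5 = 182.5000; (r_i+r_j)·cross = 35.5·182.5000 = 6478.7500
edge 3: (20,15)→(18.5,38)  cross = 20·38 − 18.5·15 = 482.5000; (r_i+r_j)·cross = 38.5·482.5000 = 18576.2500
edge 4: (18.5,38)→(4,31.5)  cross = 18.5·31.5 − 4·38 = 430.7500; (r_i+r_j)·cross = 22.5·430.7500 = 9691.8750
edge 5: (4,31.5)→(3,30)  cross = 4·30 − 3·31.5 = 25.5000; (r_i+r_j)·cross = 7·25.5000 = 178.5000
edge 6: (3,30)→(3,11.5)  cross = 3·11.5 − 3·30 = -55.5000; (r_i+r_j)·cross = 6·-55.5000 = -333.0000
Σcross = 908.2500 → A = |Σcross|/2 = 454.1250 mm²
Σ(r_i+r_j)·cross = 31744.8750 → first moment M = |Σ|/6 = 5290.8125
R_c = M/A = 5290.8125/454.1250 = 11.6506 mm
θ = 107° = 1.867502 rad
V = θ·R_c·A = 1.867502·11.6506·454.1250 = 9880.605 mm³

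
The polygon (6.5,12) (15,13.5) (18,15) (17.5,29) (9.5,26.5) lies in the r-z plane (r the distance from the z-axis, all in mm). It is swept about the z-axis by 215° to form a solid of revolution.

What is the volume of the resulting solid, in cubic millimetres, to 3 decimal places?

Volume = 6745.434 mm³

Profile (r,z), 5 vertices: (6.5,12) (15,13.5) (18,15) (17.5,29) (9.5,26.5)
edge 0: (6.5,12)→(15,13.5)  cross = 6.5·13.5 − 15·12 = -92.2500; (r_i+r_j)·cross = 21.5·-92.2500 = -1983.3750
edge 1: (15,13.5)→(18,15)  cross = 15·15 − 18·13.5 = -18.0000; (r_i+r_j)·cross = 33·-18.0000 = -594.0000
edge 2: (18,15)→(17.5,29)  cross = 18·29 − 17.5·15 = 259.5000; (r_i+r_j)·cross = 35.5·259.5000 = 9212.2500
edge 3: (17.5,29)→(9.5,26.5)  cross = 17.5·26.5 − 9.5·29 = 188.2500; (r_i+r_j)·cross = 27·188.2500 = 5082.7500
edge 4: (9.5,26.5)→(6.5,12)  cross = 9.5·12 − 6.5·26.5 = -58.2500; (r_i+r_j)·cross = 16·-58.2500 = -932.0000
Σcross = 279.2500 → A = |Σcross|/2 = 139.6250 mm²
Σ(r_i+r_j)·cross = 10785.6250 → first moment M = |Σ|/6 = 1797.6042
R_c = M/A = 1797.6042/139.6250 = 12.8745 mm
θ = 215° = 3.752458 rad
V = θ·R_c·A = 3.752458·12.8745·139.6250 = 6745.434 mm³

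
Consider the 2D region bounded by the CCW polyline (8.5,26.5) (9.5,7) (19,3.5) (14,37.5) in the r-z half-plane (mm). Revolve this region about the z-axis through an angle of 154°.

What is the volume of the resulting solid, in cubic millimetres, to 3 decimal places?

Volume = 7511.413 mm³

Profile (r,z), 4 vertices: (8.5,26.5) (9.5,7) (19,3.5) (14,37.5)
edge 0: (8.5,26.5)→(9.5,7)  cross = 8.5·7 − 9.5·26.5 = -192.2500; (r_i+r_j)·cross = 18·-192.2500 = -3460.5000
edge 1: (9.5,7)→(19,3.5)  cross = 9.5·3.5 − 19·7 = -99.7500; (r_i+r_j)·cross = 28.5·-99.7500 = -2842.8750
edge 2: (19,3.5)→(14,37.5)  cross = 19·37.5 − 14·3.5 = 663.5000; (r_i+r_j)·cross = 33·663.5000 = 21895.5000
edge 3: (14,37.5)→(8.5,26.5)  cross = 14·26.5 − 8.5·37.5 = 52.2500; (r_i+r_j)·cross = 22.5·52.2500 = 1175.6250
Σcross = 423.7500 → A = |Σcross|/2 = 211.8750 mm²
Σ(r_i+r_j)·cross = 16767.7500 → first moment M = |Σ|/6 = 2794.6250
R_c = M/A = 2794.6250/211.8750 = 13.1900 mm
θ = 154° = 2.687807 rad
V = θ·R_c·A = 2.687807·13.1900·211.8750 = 7511.413 mm³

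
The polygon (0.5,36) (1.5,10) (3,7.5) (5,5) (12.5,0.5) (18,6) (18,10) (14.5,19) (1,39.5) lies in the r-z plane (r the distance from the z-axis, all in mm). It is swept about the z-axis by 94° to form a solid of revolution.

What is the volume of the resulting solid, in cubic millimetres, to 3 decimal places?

Profile (r,z), 9 vertices: (0.5,36) (1.5,10) (3,7.5) (5,5) (12.5,0.5) (18,6) (18,10) (14.5,19) (1,39.5)
edge 0: (0.5,36)→(1.5,10)  cross = 0.5·10 − 1.5·36 = -49.0000; (r_i+r_j)·cross = 2·-49.0000 = -98.0000
edge 1: (1.5,10)→(3,7.5)  cross = 1.5·7.5 − 3·10 = -18.7500; (r_i+r_j)·cross = 4.5·-18.7500 = -84.3750
edge 2: (3,7.5)→(5,5)  cross = 3·5 − 5·7.5 = -22.5000; (r_i+r_j)·cross = 8·-22.5000 = -180.0000
edge 3: (5,5)→(12.5,0.5)  cross = 5·0.5 − 12.5·5 = -60.0000; (r_i+r_j)·cross = 17.5·-60.0000 = -1050.0000
edge 4: (12.5,0.5)→(18,6)  cross = 12.5·6 − 18·0.5 = 66.0000; (r_i+r_j)·cross = 30.5·66.0000 = 2013.0000
edge 5: (18,6)→(18,10)  cross = 18·10 − 18·6 = 72.0000; (r_i+r_j)·cross = 36·72.0000 = 2592.0000
edge 6: (18,10)→(14.5,19)  cross = 18·19 − 14.5·10 = 197.0000; (r_i+r_j)·cross = 32.5·197.0000 = 6402.5000
edge 7: (14.5,19)→(1,39.5)  cross = 14.5·39.5 − 1·19 = 553.7500; (r_i+r_j)·cross = 15.5·553.7500 = 8583.1250
edge 8: (1,39.5)→(0.5,36)  cross = 1·36 − 0.5·39.5 = 16.2500; (r_i+r_j)·cross = 1.5·16.2500 = 24.3750
Σcross = 754.7500 → A = |Σcross|/2 = 377.3750 mm²
Σ(r_i+r_j)·cross = 18202.6250 → first moment M = |Σ|/6 = 3033.7708
R_c = M/A = 3033.7708/377.3750 = 8.0391 mm
θ = 94° = 1.640609 rad
V = θ·R_c·A = 1.640609·8.0391·377.3750 = 4977.233 mm³

Volume = 4977.233 mm³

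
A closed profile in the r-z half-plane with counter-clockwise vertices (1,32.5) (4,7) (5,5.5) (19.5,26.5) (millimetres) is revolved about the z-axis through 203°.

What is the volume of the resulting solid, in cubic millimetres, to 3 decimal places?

Volume = 7284.003 mm³

Profile (r,z), 4 vertices: (1,32.5) (4,7) (5,5.5) (19.5,26.5)
edge 0: (1,32.5)→(4,7)  cross = 1·7 − 4·32.5 = -123.0000; (r_i+r_j)·cross = 5·-123.0000 = -615.0000
edge 1: (4,7)→(5,5.5)  cross = 4·5.5 − 5·7 = -13.0000; (r_i+r_j)·cross = 9·-13.0000 = -117.0000
edge 2: (5,5.5)→(19.5,26.5)  cross = 5·26.5 − 19.5·5.5 = 25.2500; (r_i+r_j)·cross = 24.5·25.2500 = 618.6250
edge 3: (19.5,26.5)→(1,32.5)  cross = 19.5·32.5 − 1·26.5 = 607.2500; (r_i+r_j)·cross = 20.5·607.2500 = 12448.6250
Σcross = 496.5000 → A = |Σcross|/2 = 248.2500 mm²
Σ(r_i+r_j)·cross = 12335.2500 → first moment M = |Σ|/6 = 2055.8750
R_c = M/A = 2055.8750/248.2500 = 8.2815 mm
θ = 203° = 3.543018 rad
V = θ·R_c·A = 3.543018·8.2815·248.2500 = 7284.003 mm³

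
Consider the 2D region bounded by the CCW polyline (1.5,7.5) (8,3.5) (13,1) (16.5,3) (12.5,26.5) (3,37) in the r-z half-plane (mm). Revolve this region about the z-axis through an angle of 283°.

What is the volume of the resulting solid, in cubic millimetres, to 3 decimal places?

Profile (r,z), 6 vertices: (1.5,7.5) (8,3.5) (13,1) (16.5,3) (12.5,26.5) (3,37)
edge 0: (1.5,7.5)→(8,3.5)  cross = 1.5·3.5 − 8·7.5 = -54.7500; (r_i+r_j)·cross = 9.5·-54.7500 = -520.1250
edge 1: (8,3.5)→(13,1)  cross = 8·1 − 13·3.5 = -37.5000; (r_i+r_j)·cross = 21·-37.5000 = -787.5000
edge 2: (13,1)→(16.5,3)  cross = 13·3 − 16.5·1 = 22.5000; (r_i+r_j)·cross = 29.5·22.5000 = 663.7500
edge 3: (16.5,3)→(12.5,26.5)  cross = 16.5·26.5 − 12.5·3 = 399.7500; (r_i+r_j)·cross = 29·399.7500 = 11592.7500
edge 4: (12.5,26.5)→(3,37)  cross = 12.5·37 − 3·26.5 = 383.0000; (r_i+r_j)·cross = 15.5·383.0000 = 5936.5000
edge 5: (3,37)→(1.5,7.5)  cross = 3·7.5 − 1.5·37 = -33.0000; (r_i+r_j)·cross = 4.5·-33.0000 = -148.5000
Σcross = 680.0000 → A = |Σcross|/2 = 340.0000 mm²
Σ(r_i+r_j)·cross = 16736.8750 → first moment M = |Σ|/6 = 2789.4792
R_c = M/A = 2789.4792/340.0000 = 8.2044 mm
θ = 283° = 4.939282 rad
V = θ·R_c·A = 4.939282·8.2044·340.0000 = 13778.024 mm³

Volume = 13778.024 mm³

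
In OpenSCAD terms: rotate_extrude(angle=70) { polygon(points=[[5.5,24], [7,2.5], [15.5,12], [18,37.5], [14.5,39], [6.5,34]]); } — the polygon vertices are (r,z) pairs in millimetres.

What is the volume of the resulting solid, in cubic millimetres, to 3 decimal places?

Profile (r,z), 6 vertices: (5.5,24) (7,2.5) (15.5,12) (18,37.5) (14.5,39) (6.5,34)
edge 0: (5.5,24)→(7,2.5)  cross = 5.5·2.5 − 7·24 = -154.2500; (r_i+r_j)·cross = 12.5·-154.2500 = -1928.1250
edge 1: (7,2.5)→(15.5,12)  cross = 7·12 − 15.5·2.5 = 45.2500; (r_i+r_j)·cross = 22.5·45.2500 = 1018.1250
edge 2: (15.5,12)→(18,37.5)  cross = 15.5·37.5 − 18·12 = 365.2500; (r_i+r_j)·cross = 33.5·365.2500 = 12235.8750
edge 3: (18,37.5)→(14.5,39)  cross = 18·39 − 14.5·37.5 = 158.2500; (r_i+r_j)·cross = 32.5·158.2500 = 5143.1250
edge 4: (14.5,39)→(6.5,34)  cross = 14.5·34 − 6.5·39 = 239.5000; (r_i+r_j)·cross = 21·239.5000 = 5029.5000
edge 5: (6.5,34)→(5.5,24)  cross = 6.5·24 − 5.5·34 = -31.0000; (r_i+r_j)·cross = 12·-31.0000 = -372.0000
Σcross = 623.0000 → A = |Σcross|/2 = 311.5000 mm²
Σ(r_i+r_j)·cross = 21126.5000 → first moment M = |Σ|/6 = 3521.0833
R_c = M/A = 3521.0833/311.5000 = 11.3036 mm
θ = 70° = 1.221730 rad
V = θ·R_c·A = 1.221730·11.3036·311.5000 = 4301.815 mm³

Volume = 4301.815 mm³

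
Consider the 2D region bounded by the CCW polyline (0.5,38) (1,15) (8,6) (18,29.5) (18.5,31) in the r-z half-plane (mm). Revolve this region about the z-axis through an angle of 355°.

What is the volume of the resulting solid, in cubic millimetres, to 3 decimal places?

Profile (r,z), 5 vertices: (0.5,38) (1,15) (8,6) (18,29.5) (18.5,31)
edge 0: (0.5,38)→(1,15)  cross = 0.5·15 − 1·38 = -30.5000; (r_i+r_j)·cross = 1.5·-30.5000 = -45.7500
edge 1: (1,15)→(8,6)  cross = 1·6 − 8·15 = -114.0000; (r_i+r_j)·cross = 9·-114.0000 = -1026.0000
edge 2: (8,6)→(18,29.5)  cross = 8·29.5 − 18·6 = 128.0000; (r_i+r_j)·cross = 26·128.0000 = 3328.0000
edge 3: (18,29.5)→(18.5,31)  cross = 18·31 − 18.5·29.5 = 12.2500; (r_i+r_j)·cross = 36.5·12.2500 = 447.1250
edge 4: (18.5,31)→(0.5,38)  cross = 18.5·38 − 0.5·31 = 687.5000; (r_i+r_j)·cross = 19·687.5000 = 13062.5000
Σcross = 683.2500 → A = |Σcross|/2 = 341.6250 mm²
Σ(r_i+r_j)·cross = 15765.8750 → first moment M = |Σ|/6 = 2627.6458
R_c = M/A = 2627.6458/341.6250 = 7.6916 mm
θ = 355° = 6.195919 rad
V = θ·R_c·A = 6.195919·7.6916·341.6250 = 16280.680 mm³

Volume = 16280.680 mm³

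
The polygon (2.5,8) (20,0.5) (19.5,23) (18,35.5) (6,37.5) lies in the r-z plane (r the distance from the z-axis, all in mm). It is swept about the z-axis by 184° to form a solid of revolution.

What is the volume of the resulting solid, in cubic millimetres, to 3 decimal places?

Volume = 18918.659 mm³

Profile (r,z), 5 vertices: (2.5,8) (20,0.5) (19.5,23) (18,35.5) (6,37.5)
edge 0: (2.5,8)→(20,0.5)  cross = 2.5·0.5 − 20·8 = -158.7500; (r_i+r_j)·cross = 22.5·-158.7500 = -3571.8750
edge 1: (20,0.5)→(19.5,23)  cross = 20·23 − 19.5·0.5 = 450.2500; (r_i+r_j)·cross = 39.5·450.2500 = 17784.8750
edge 2: (19.5,23)→(18,35.5)  cross = 19.5·35.5 − 18·23 = 278.2500; (r_i+r_j)·cross = 37.5·278.2500 = 10434.3750
edge 3: (18,35.5)→(6,37.5)  cross = 18·37.5 − 6·35.5 = 462.0000; (r_i+r_j)·cross = 24·462.0000 = 11088.0000
edge 4: (6,37.5)→(2.5,8)  cross = 6·8 − 2.5·37.5 = -45.7500; (r_i+r_j)·cross = 8.5·-45.7500 = -388.8750
Σcross = 986.0000 → A = |Σcross|/2 = 493.0000 mm²
Σ(r_i+r_j)·cross = 35346.5000 → first moment M = |Σ|/6 = 5891.0833
R_c = M/A = 5891.0833/493.0000 = 11.9495 mm
θ = 184° = 3.211406 rad
V = θ·R_c·A = 3.211406·11.9495·493.0000 = 18918.659 mm³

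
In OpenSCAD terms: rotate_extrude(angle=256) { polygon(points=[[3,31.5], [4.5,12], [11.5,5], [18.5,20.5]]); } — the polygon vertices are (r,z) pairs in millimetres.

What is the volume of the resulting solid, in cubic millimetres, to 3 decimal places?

Volume = 9578.925 mm³

Profile (r,z), 4 vertices: (3,31.5) (4.5,12) (11.5,5) (18.5,20.5)
edge 0: (3,31.5)→(4.5,12)  cross = 3·12 − 4.5·31.5 = -105.7500; (r_i+r_j)·cross = 7.5·-105.7500 = -793.1250
edge 1: (4.5,12)→(11.5,5)  cross = 4.5·5 − 11.5·12 = -115.5000; (r_i+r_j)·cross = 16·-115.5000 = -1848.0000
edge 2: (11.5,5)→(18.5,20.5)  cross = 11.5·20.5 − 18.5·5 = 143.2500; (r_i+r_j)·cross = 30·143.2500 = 4297.5000
edge 3: (18.5,20.5)→(3,31.5)  cross = 18.5·31.5 − 3·20.5 = 521.2500; (r_i+r_j)·cross = 21.5·521.2500 = 11206.8750
Σcross = 443.2500 → A = |Σcross|/2 = 221.6250 mm²
Σ(r_i+r_j)·cross = 12863.2500 → first moment M = |Σ|/6 = 2143.8750
R_c = M/A = 2143.8750/221.6250 = 9.6734 mm
θ = 256° = 4.468043 rad
V = θ·R_c·A = 4.468043·9.6734·221.6250 = 9578.925 mm³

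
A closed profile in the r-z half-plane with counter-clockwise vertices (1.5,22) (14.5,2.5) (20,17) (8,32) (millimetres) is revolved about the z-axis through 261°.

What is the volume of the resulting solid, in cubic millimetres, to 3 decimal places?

Profile (r,z), 4 vertices: (1.5,22) (14.5,2.5) (20,17) (8,32)
edge 0: (1.5,22)→(14.5,2.5)  cross = 1.5·2.5 − 14.5·22 = -315.2500; (r_i+r_j)·cross = 16·-315.2500 = -5044.0000
edge 1: (14.5,2.5)→(20,17)  cross = 14.5·17 − 20·2.5 = 196.5000; (r_i+r_j)·cross = 34.5·196.5000 = 6779.2500
edge 2: (20,17)→(8,32)  cross = 20·32 − 8·17 = 504.0000; (r_i+r_j)·cross = 28·504.0000 = 14112.0000
edge 3: (8,32)→(1.5,22)  cross = 8·22 − 1.5·32 = 128.0000; (r_i+r_j)·cross = 9.5·128.0000 = 1216.0000
Σcross = 513.2500 → A = |Σcross|/2 = 256.6250 mm²
Σ(r_i+r_j)·cross = 17063.2500 → first moment M = |Σ|/6 = 2843.8750
R_c = M/A = 2843.8750/256.6250 = 11.0818 mm
θ = 261° = 4.555309 rad
V = θ·R_c·A = 4.555309·11.0818·256.6250 = 12954.730 mm³

Volume = 12954.730 mm³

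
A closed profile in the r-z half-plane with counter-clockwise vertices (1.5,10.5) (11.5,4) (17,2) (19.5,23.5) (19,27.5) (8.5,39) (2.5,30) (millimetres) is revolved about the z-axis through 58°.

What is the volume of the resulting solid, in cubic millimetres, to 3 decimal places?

Profile (r,z), 7 vertices: (1.5,10.5) (11.5,4) (17,2) (19.5,23.5) (19,27.5) (8.5,39) (2.5,30)
edge 0: (1.5,10.5)→(11.5,4)  cross = 1.5·4 − 11.5·10.5 = -114.7500; (r_i+r_j)·cross = 13·-114.7500 = -1491.7500
edge 1: (11.5,4)→(17,2)  cross = 11.5·2 − 17·4 = -45.0000; (r_i+r_j)·cross = 28.5·-45.0000 = -1282.5000
edge 2: (17,2)→(19.5,23.5)  cross = 17·23.5 − 19.5·2 = 360.5000; (r_i+r_j)·cross = 36.5·360.5000 = 13158.2500
edge 3: (19.5,23.5)→(19,27.5)  cross = 19.5·27.5 − 19·23.5 = 89.7500; (r_i+r_j)·cross = 38.5·89.7500 = 3455.3750
edge 4: (19,27.5)→(8.5,39)  cross = 19·39 − 8.5·27.5 = 507.2500; (r_i+r_j)·cross = 27.5·507.2500 = 13949.3750
edge 5: (8.5,39)→(2.5,30)  cross = 8.5·30 − 2.5·39 = 157.5000; (r_i+r_j)·cross = 11·157.5000 = 1732.5000
edge 6: (2.5,30)→(1.5,10.5)  cross = 2.5·10.5 − 1.5·30 = -18.7500; (r_i+r_j)·cross = 4·-18.7500 = -75.0000
Σcross = 936.5000 → A = |Σcross|/2 = 468.2500 mm²
Σ(r_i+r_j)·cross = 29446.2500 → first moment M = |Σ|/6 = 4907.7083
R_c = M/A = 4907.7083/468.2500 = 10.4810 mm
θ = 58° = 1.012291 rad
V = θ·R_c·A = 1.012291·10.4810·468.2500 = 4968.029 mm³

Volume = 4968.029 mm³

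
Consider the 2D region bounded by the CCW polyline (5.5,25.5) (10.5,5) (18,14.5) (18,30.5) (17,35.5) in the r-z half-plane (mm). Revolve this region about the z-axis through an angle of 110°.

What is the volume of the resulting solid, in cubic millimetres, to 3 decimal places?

Volume = 5719.989 mm³

Profile (r,z), 5 vertices: (5.5,25.5) (10.5,5) (18,14.5) (18,30.5) (17,35.5)
edge 0: (5.5,25.5)→(10.5,5)  cross = 5.5·5 − 10.5·25.5 = -240.2500; (r_i+r_j)·cross = 16·-240.2500 = -3844.0000
edge 1: (10.5,5)→(18,14.5)  cross = 10.5·14.5 − 18·5 = 62.2500; (r_i+r_j)·cross = 28.5·62.2500 = 1774.1250
edge 2: (18,14.5)→(18,30.5)  cross = 18·30.5 − 18·14.5 = 288.0000; (r_i+r_j)·cross = 36·288.0000 = 10368.0000
edge 3: (18,30.5)→(17,35.5)  cross = 18·35.5 − 17·30.5 = 120.5000; (r_i+r_j)·cross = 35·120.5000 = 4217.5000
edge 4: (17,35.5)→(5.5,25.5)  cross = 17·25.5 − 5.5·35.5 = 238.2500; (r_i+r_j)·cross = 22.5·238.2500 = 5360.6250
Σcross = 468.7500 → A = |Σcross|/2 = 234.3750 mm²
Σ(r_i+r_j)·cross = 17876.2500 → first moment M = |Σ|/6 = 2979.3750
R_c = M/A = 2979.3750/234.3750 = 12.7120 mm
θ = 110° = 1.919862 rad
V = θ·R_c·A = 1.919862·12.7120·234.3750 = 5719.989 mm³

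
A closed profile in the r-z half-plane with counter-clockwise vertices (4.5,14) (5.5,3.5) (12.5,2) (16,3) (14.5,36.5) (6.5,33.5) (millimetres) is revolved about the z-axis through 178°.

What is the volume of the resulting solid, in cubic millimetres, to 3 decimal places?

Volume = 10356.267 mm³

Profile (r,z), 6 vertices: (4.5,14) (5.5,3.5) (12.5,2) (16,3) (14.5,36.5) (6.5,33.5)
edge 0: (4.5,14)→(5.5,3.5)  cross = 4.5·3.5 − 5.5·14 = -61.2500; (r_i+r_j)·cross = 10·-61.2500 = -612.5000
edge 1: (5.5,3.5)→(12.5,2)  cross = 5.5·2 − 12.5·3.5 = -32.7500; (r_i+r_j)·cross = 18·-32.7500 = -589.5000
edge 2: (12.5,2)→(16,3)  cross = 12.5·3 − 16·2 = 5.5000; (r_i+r_j)·cross = 28.5·5.5000 = 156.7500
edge 3: (16,3)→(14.5,36.5)  cross = 16·36.5 − 14.5·3 = 540.5000; (r_i+r_j)·cross = 30.5·540.5000 = 16485.2500
edge 4: (14.5,36.5)→(6.5,33.5)  cross = 14.5·33.5 − 6.5·36.5 = 248.5000; (r_i+r_j)·cross = 21·248.5000 = 5218.5000
edge 5: (6.5,33.5)→(4.5,14)  cross = 6.5·14 − 4.5·33.5 = -59.7500; (r_i+r_j)·cross = 11·-59.7500 = -657.2500
Σcross = 640.7500 → A = |Σcross|/2 = 320.3750 mm²
Σ(r_i+r_j)·cross = 20001.2500 → first moment M = |Σ|/6 = 3333.5417
R_c = M/A = 3333.5417/320.3750 = 10.4051 mm
θ = 178° = 3.106686 rad
V = θ·R_c·A = 3.106686·10.4051·320.3750 = 10356.267 mm³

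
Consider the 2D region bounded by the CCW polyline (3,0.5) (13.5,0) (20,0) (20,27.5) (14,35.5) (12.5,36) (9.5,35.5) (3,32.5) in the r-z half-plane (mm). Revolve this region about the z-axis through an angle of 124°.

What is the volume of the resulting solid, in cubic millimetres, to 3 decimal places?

Volume = 13968.477 mm³

Profile (r,z), 8 vertices: (3,0.5) (13.5,0) (20,0) (20,27.5) (14,35.5) (12.5,36) (9.5,35.5) (3,32.5)
edge 0: (3,0.5)→(13.5,0)  cross = 3·0 − 13.5·0.5 = -6.7500; (r_i+r_j)·cross = 16.5·-6.7500 = -111.3750
edge 1: (13.5,0)→(20,0)  cross = 13.5·0 − 20·0 = 0.0000; (r_i+r_j)·cross = 33.5·0.0000 = 0.0000
edge 2: (20,0)→(20,27.5)  cross = 20·27.5 − 20·0 = 550.0000; (r_i+r_j)·cross = 40·550.0000 = 22000.0000
edge 3: (20,27.5)→(14,35.5)  cross = 20·35.5 − 14·27.5 = 325.0000; (r_i+r_j)·cross = 34·325.0000 = 11050.0000
edge 4: (14,35.5)→(12.5,36)  cross = 14·36 − 12.5·35.5 = 60.2500; (r_i+r_j)·cross = 26.5·60.2500 = 1596.6250
edge 5: (12.5,36)→(9.5,35.5)  cross = 12.5·35.5 − 9.5·36 = 101.7500; (r_i+r_j)·cross = 22·101.7500 = 2238.5000
edge 6: (9.5,35.5)→(3,32.5)  cross = 9.5·32.5 − 3·35.5 = 202.2500; (r_i+r_j)·cross = 12.5·202.2500 = 2528.1250
edge 7: (3,32.5)→(3,0.5)  cross = 3·0.5 − 3·32.5 = -96.0000; (r_i+r_j)·cross = 6·-96.0000 = -576.0000
Σcross = 1136.5000 → A = |Σcross|/2 = 568.2500 mm²
Σ(r_i+r_j)·cross = 38725.8750 → first moment M = |Σ|/6 = 6454.3125
R_c = M/A = 6454.3125/568.2500 = 11.3582 mm
θ = 124° = 2.164208 rad
V = θ·R_c·A = 2.164208·11.3582·568.2500 = 13968.477 mm³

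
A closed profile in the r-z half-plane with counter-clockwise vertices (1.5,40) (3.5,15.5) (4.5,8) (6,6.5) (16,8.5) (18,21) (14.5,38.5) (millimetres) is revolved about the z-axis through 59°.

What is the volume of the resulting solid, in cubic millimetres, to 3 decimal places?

Volume = 4277.493 mm³

Profile (r,z), 7 vertices: (1.5,40) (3.5,15.5) (4.5,8) (6,6.5) (16,8.5) (18,21) (14.5,38.5)
edge 0: (1.5,40)→(3.5,15.5)  cross = 1.5·15.5 − 3.5·40 = -116.7500; (r_i+r_j)·cross = 5·-116.7500 = -583.7500
edge 1: (3.5,15.5)→(4.5,8)  cross = 3.5·8 − 4.5·15.5 = -41.7500; (r_i+r_j)·cross = 8·-41.7500 = -334.0000
edge 2: (4.5,8)→(6,6.5)  cross = 4.5·6.5 − 6·8 = -18.7500; (r_i+r_j)·cross = 10.5·-18.7500 = -196.8750
edge 3: (6,6.5)→(16,8.5)  cross = 6·8.5 − 16·6.5 = -53.0000; (r_i+r_j)·cross = 22·-53.0000 = -1166.0000
edge 4: (16,8.5)→(18,21)  cross = 16·21 − 18·8.5 = 183.0000; (r_i+r_j)·cross = 34·183.0000 = 6222.0000
edge 5: (18,21)→(14.5,38.5)  cross = 18·38.5 − 14.5·21 = 388.5000; (r_i+r_j)·cross = 32.5·388.5000 = 12626.2500
edge 6: (14.5,38.5)→(1.5,40)  cross = 14.5·40 − 1.5·38.5 = 522.2500; (r_i+r_j)·cross = 16·522.2500 = 8356.0000
Σcross = 863.5000 → A = |Σcross|/2 = 431.7500 mm²
Σ(r_i+r_j)·cross = 24923.6250 → first moment M = |Σ|/6 = 4153.9375
R_c = M/A = 4153.9375/431.7500 = 9.6212 mm
θ = 59° = 1.029744 rad
V = θ·R_c·A = 1.029744·9.6212·431.7500 = 4277.493 mm³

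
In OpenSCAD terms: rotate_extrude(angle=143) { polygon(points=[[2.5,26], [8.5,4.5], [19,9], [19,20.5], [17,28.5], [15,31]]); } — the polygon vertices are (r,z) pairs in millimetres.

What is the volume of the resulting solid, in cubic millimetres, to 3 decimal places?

Profile (r,z), 6 vertices: (2.5,26) (8.5,4.5) (19,9) (19,20.5) (17,28.5) (15,31)
edge 0: (2.5,26)→(8.5,4.5)  cross = 2.5·4.5 − 8.5·26 = -209.7500; (r_i+r_j)·cross = 11·-209.7500 = -2307.2500
edge 1: (8.5,4.5)→(19,9)  cross = 8.5·9 − 19·4.5 = -9.0000; (r_i+r_j)·cross = 27.5·-9.0000 = -247.5000
edge 2: (19,9)→(19,20.5)  cross = 19·20.5 − 19·9 = 218.5000; (r_i+r_j)·cross = 38·218.5000 = 8303.0000
edge 3: (19,20.5)→(17,28.5)  cross = 19·28.5 − 17·20.5 = 193.0000; (r_i+r_j)·cross = 36·193.0000 = 6948.0000
edge 4: (17,28.5)→(15,31)  cross = 17·31 − 15·28.5 = 99.5000; (r_i+r_j)·cross = 32·99.5000 = 3184.0000
edge 5: (15,31)→(2.5,26)  cross = 15·26 − 2.5·31 = 312.5000; (r_i+r_j)·cross = 17.5·312.5000 = 5468.7500
Σcross = 604.7500 → A = |Σcross|/2 = 302.3750 mm²
Σ(r_i+r_j)·cross = 21349.0000 → first moment M = |Σ|/6 = 3558.1667
R_c = M/A = 3558.1667/302.3750 = 11.7674 mm
θ = 143° = 2.495821 rad
V = θ·R_c·A = 2.495821·11.7674·302.3750 = 8880.546 mm³

Volume = 8880.546 mm³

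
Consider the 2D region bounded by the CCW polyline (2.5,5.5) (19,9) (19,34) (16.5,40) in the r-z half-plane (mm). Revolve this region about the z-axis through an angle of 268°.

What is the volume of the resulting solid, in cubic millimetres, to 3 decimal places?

Profile (r,z), 4 vertices: (2.5,5.5) (19,9) (19,34) (16.5,40)
edge 0: (2.5,5.5)→(19,9)  cross = 2.5·9 − 19·5.5 = -82.0000; (r_i+r_j)·cross = 21.5·-82.0000 = -1763.0000
edge 1: (19,9)→(19,34)  cross = 19·34 − 19·9 = 475.0000; (r_i+r_j)·cross = 38·475.0000 = 18050.0000
edge 2: (19,34)→(16.5,40)  cross = 19·40 − 16.5·34 = 199.0000; (r_i+r_j)·cross = 35.5·199.0000 = 7064.5000
edge 3: (16.5,40)→(2.5,5.5)  cross = 16.5·5.5 − 2.5·40 = -9.2500; (r_i+r_j)·cross = 19·-9.2500 = -175.7500
Σcross = 582.7500 → A = |Σcross|/2 = 291.3750 mm²
Σ(r_i+r_j)·cross = 23175.7500 → first moment M = |Σ|/6 = 3862.6250
R_c = M/A = 3862.6250/291.3750 = 13.2565 mm
θ = 268° = 4.677482 rad
V = θ·R_c·A = 4.677482·13.2565·291.3750 = 18067.360 mm³

Volume = 18067.360 mm³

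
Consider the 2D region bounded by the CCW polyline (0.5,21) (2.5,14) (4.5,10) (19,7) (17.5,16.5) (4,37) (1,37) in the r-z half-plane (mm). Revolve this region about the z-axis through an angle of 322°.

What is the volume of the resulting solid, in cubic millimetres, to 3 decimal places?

Volume = 14897.812 mm³

Profile (r,z), 7 vertices: (0.5,21) (2.5,14) (4.5,10) (19,7) (17.5,16.5) (4,37) (1,37)
edge 0: (0.5,21)→(2.5,14)  cross = 0.5·14 − 2.5·21 = -45.5000; (r_i+r_j)·cross = 3·-45.5000 = -136.5000
edge 1: (2.5,14)→(4.5,10)  cross = 2.5·10 − 4.5·14 = -38.0000; (r_i+r_j)·cross = 7·-38.0000 = -266.0000
edge 2: (4.5,10)→(19,7)  cross = 4.5·7 − 19·10 = -158.5000; (r_i+r_j)·cross = 23.5·-158.5000 = -3724.7500
edge 3: (19,7)→(17.5,16.5)  cross = 19·16.5 − 17.5·7 = 191.0000; (r_i+r_j)·cross = 36.5·191.0000 = 6971.5000
edge 4: (17.5,16.5)→(4,37)  cross = 17.5·37 − 4·16.5 = 581.5000; (r_i+r_j)·cross = 21.5·581.5000 = 12502.2500
edge 5: (4,37)→(1,37)  cross = 4·37 − 1·37 = 111.0000; (r_i+r_j)·cross = 5·111.0000 = 555.0000
edge 6: (1,37)→(0.5,21)  cross = 1·21 − 0.5·37 = 2.5000; (r_i+r_j)·cross = 1.5·2.5000 = 3.7500
Σcross = 644.0000 → A = |Σcross|/2 = 322.0000 mm²
Σ(r_i+r_j)·cross = 15905.2500 → first moment M = |Σ|/6 = 2650.8750
R_c = M/A = 2650.8750/322.0000 = 8.2325 mm
θ = 322° = 5.619960 rad
V = θ·R_c·A = 5.619960·8.2325·322.0000 = 14897.812 mm³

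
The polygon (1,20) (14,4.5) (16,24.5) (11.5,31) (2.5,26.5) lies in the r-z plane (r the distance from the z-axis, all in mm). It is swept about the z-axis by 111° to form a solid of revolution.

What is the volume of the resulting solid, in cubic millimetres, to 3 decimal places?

Profile (r,z), 5 vertices: (1,20) (14,4.5) (16,24.5) (11.5,31) (2.5,26.5)
edge 0: (1,20)→(14,4.5)  cross = 1·4.5 − 14·20 = -275.5000; (r_i+r_j)·cross = 15·-275.5000 = -4132.5000
edge 1: (14,4.5)→(16,24.5)  cross = 14·24.5 − 16·4.5 = 271.0000; (r_i+r_j)·cross = 30·271.0000 = 8130.0000
edge 2: (16,24.5)→(11.5,31)  cross = 16·31 − 11.5·24.5 = 214.2500; (r_i+r_j)·cross = 27.5·214.2500 = 5891.8750
edge 3: (11.5,31)→(2.5,26.5)  cross = 11.5·26.5 − 2.5·31 = 227.2500; (r_i+r_j)·cross = 14·227.2500 = 3181.5000
edge 4: (2.5,26.5)→(1,20)  cross = 2.5·20 − 1·26.5 = 23.5000; (r_i+r_j)·cross = 3.5·23.5000 = 82.2500
Σcross = 460.5000 → A = |Σcross|/2 = 230.2500 mm²
Σ(r_i+r_j)·cross = 13153.1250 → first moment M = |Σ|/6 = 2192.1875
R_c = M/A = 2192.1875/230.2500 = 9.5209 mm
θ = 111° = 1.937315 rad
V = θ·R_c·A = 1.937315·9.5209·230.2500 = 4246.959 mm³

Volume = 4246.959 mm³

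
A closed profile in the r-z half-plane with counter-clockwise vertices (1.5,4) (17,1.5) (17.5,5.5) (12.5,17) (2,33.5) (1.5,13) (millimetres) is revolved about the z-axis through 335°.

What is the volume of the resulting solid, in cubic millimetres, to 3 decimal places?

Profile (r,z), 6 vertices: (1.5,4) (17,1.5) (17.5,5.5) (12.5,17) (2,33.5) (1.5,13)
edge 0: (1.5,4)→(17,1.5)  cross = 1.5·1.5 − 17·4 = -65.7500; (r_i+r_j)·cross = 18.5·-65.7500 = -1216.3750
edge 1: (17,1.5)→(17.5,5.5)  cross = 17·5.5 − 17.5·1.5 = 67.2500; (r_i+r_j)·cross = 34.5·67.2500 = 2320.1250
edge 2: (17.5,5.5)→(12.5,17)  cross = 17.5·17 − 12.5·5.5 = 228.7500; (r_i+r_j)·cross = 30·228.7500 = 6862.5000
edge 3: (12.5,17)→(2,33.5)  cross = 12.5·33.5 − 2·17 = 384.7500; (r_i+r_j)·cross = 14.5·384.7500 = 5578.8750
edge 4: (2,33.5)→(1.5,13)  cross = 2·13 − 1.5·33.5 = -24.2500; (r_i+r_j)·cross = 3.5·-24.2500 = -84.8750
edge 5: (1.5,13)→(1.5,4)  cross = 1.5·4 − 1.5·13 = -13.5000; (r_i+r_j)·cross = 3·-13.5000 = -40.5000
Σcross = 577.2500 → A = |Σcross|/2 = 288.6250 mm²
Σ(r_i+r_j)·cross = 13419.7500 → first moment M = |Σ|/6 = 2236.6250
R_c = M/A = 2236.6250/288.6250 = 7.7492 mm
θ = 335° = 5.846853 rad
V = θ·R_c·A = 5.846853·7.7492·288.6250 = 13077.218 mm³

Volume = 13077.218 mm³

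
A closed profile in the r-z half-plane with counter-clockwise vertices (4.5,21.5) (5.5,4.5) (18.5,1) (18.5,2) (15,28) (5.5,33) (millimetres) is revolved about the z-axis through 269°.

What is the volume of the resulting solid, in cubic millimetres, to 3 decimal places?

Volume = 16334.073 mm³

Profile (r,z), 6 vertices: (4.5,21.5) (5.5,4.5) (18.5,1) (18.5,2) (15,28) (5.5,33)
edge 0: (4.5,21.5)→(5.5,4.5)  cross = 4.5·4.5 − 5.5·21.5 = -98.0000; (r_i+r_j)·cross = 10·-98.0000 = -980.0000
edge 1: (5.5,4.5)→(18.5,1)  cross = 5.5·1 − 18.5·4.5 = -77.7500; (r_i+r_j)·cross = 24·-77.7500 = -1866.0000
edge 2: (18.5,1)→(18.5,2)  cross = 18.5·2 − 18.5·1 = 18.5000; (r_i+r_j)·cross = 37·18.5000 = 684.5000
edge 3: (18.5,2)→(15,28)  cross = 18.5·28 − 15·2 = 488.0000; (r_i+r_j)·cross = 33.5·488.0000 = 16348.0000
edge 4: (15,28)→(5.5,33)  cross = 15·33 − 5.5·28 = 341.0000; (r_i+r_j)·cross = 20.5·341.0000 = 6990.5000
edge 5: (5.5,33)→(4.5,21.5)  cross = 5.5·21.5 − 4.5·33 = -30.2500; (r_i+r_j)·cross = 10·-30.2500 = -302.5000
Σcross = 641.5000 → A = |Σcross|/2 = 320.7500 mm²
Σ(r_i+r_j)·cross = 20874.5000 → first moment M = |Σ|/6 = 3479.0833
R_c = M/A = 3479.0833/320.7500 = 10.8467 mm
θ = 269° = 4.694936 rad
V = θ·R_c·A = 4.694936·10.8467·320.7500 = 16334.073 mm³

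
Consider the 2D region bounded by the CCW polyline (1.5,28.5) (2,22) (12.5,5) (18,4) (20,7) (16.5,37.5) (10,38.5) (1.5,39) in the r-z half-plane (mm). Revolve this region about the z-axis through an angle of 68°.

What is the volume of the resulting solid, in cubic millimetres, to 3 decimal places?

Volume = 6019.373 mm³

Profile (r,z), 8 vertices: (1.5,28.5) (2,22) (12.5,5) (18,4) (20,7) (16.5,37.5) (10,38.5) (1.5,39)
edge 0: (1.5,28.5)→(2,22)  cross = 1.5·22 − 2·28.5 = -24.0000; (r_i+r_j)·cross = 3.5·-24.0000 = -84.0000
edge 1: (2,22)→(12.5,5)  cross = 2·5 − 12.5·22 = -265.0000; (r_i+r_j)·cross = 14.5·-265.0000 = -3842.5000
edge 2: (12.5,5)→(18,4)  cross = 12.5·4 − 18·5 = -40.0000; (r_i+r_j)·cross = 30.5·-40.0000 = -1220.0000
edge 3: (18,4)→(20,7)  cross = 18·7 − 20·4 = 46.0000; (r_i+r_j)·cross = 38·46.0000 = 1748.0000
edge 4: (20,7)→(16.5,37.5)  cross = 20·37.5 − 16.5·7 = 634.5000; (r_i+r_j)·cross = 36.5·634.5000 = 23159.2500
edge 5: (16.5,37.5)→(10,38.5)  cross = 16.5·38.5 − 10·37.5 = 260.2500; (r_i+r_j)·cross = 26.5·260.2500 = 6896.6250
edge 6: (10,38.5)→(1.5,39)  cross = 10·39 − 1.5·38.5 = 332.2500; (r_i+r_j)·cross = 11.5·332.2500 = 3820.8750
edge 7: (1.5,39)→(1.5,28.5)  cross = 1.5·28.5 − 1.5·39 = -15.7500; (r_i+r_j)·cross = 3·-15.7500 = -47.2500
Σcross = 928.2500 → A = |Σcross|/2 = 464.1250 mm²
Σ(r_i+r_j)·cross = 30431.0000 → first moment M = |Σ|/6 = 5071.8333
R_c = M/A = 5071.8333/464.1250 = 10.9277 mm
θ = 68° = 1.186824 rad
V = θ·R_c·A = 1.186824·10.9277·464.1250 = 6019.373 mm³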